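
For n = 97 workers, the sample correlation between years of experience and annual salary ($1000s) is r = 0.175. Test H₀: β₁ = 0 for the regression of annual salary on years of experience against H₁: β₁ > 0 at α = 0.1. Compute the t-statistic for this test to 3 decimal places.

t = 1.732

t = r·√(n − 2)/√(1 − r²) = 0.175·√95/√0.969375 = 1.732.
df = n − 2 = 95.
One-sided p ≈ 0.0432, which is < 0.1, so reject H₀.
There is evidence of a linear association between years of experience and annual salary.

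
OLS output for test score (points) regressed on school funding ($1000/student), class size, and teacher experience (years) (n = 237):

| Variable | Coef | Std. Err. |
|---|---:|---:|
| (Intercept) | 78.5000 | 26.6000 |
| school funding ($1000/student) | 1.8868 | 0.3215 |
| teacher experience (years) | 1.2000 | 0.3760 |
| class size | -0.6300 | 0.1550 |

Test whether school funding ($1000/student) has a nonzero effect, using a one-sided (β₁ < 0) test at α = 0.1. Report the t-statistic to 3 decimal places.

t = 5.869

Read off: b = 1.8868, SE = 0.3215 for school funding ($1000/student).
H₀: β₁ = 0 vs H₁: β₁ < 0.
t = 1.8868 / 0.3215 = 5.869.
df = n − k − 1 = 237 − 3 − 1 = 233.
One-sided p ≈ 1.0000, which is ≥ 0.1, so fail to reject H₀.
The data do not give significant evidence that the true slope on school funding ($1000/student) is negative, holding the other predictors fixed.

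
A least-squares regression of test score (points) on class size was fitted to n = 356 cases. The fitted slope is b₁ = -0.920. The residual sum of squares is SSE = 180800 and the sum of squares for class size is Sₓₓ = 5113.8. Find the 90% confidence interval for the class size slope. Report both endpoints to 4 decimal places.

MSE = SSE/(n − 2) = 180800/354 = 510.734.
SE(b₁) = √(MSE/Sₓₓ) = √(510.734/5113.8) = 0.316028.
df = n − 2 = 354.
t* = t_{0.05, 354} = 1.649169.
Margin = t* × SE = 1.649169 × 0.316028 = 0.521184.
CI: -0.920 ± 0.521184 → (-1.4412, -0.3988).
With 90% confidence, each one-unit increase in class size is associated with a change of between -1.4412 and -0.3988 points in test score.

(-1.4412, -0.3988)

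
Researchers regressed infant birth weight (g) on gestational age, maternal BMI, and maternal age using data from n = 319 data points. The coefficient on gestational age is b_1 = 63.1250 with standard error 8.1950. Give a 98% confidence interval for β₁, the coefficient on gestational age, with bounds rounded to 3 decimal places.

(43.963, 82.287)

df = n − k − 1 = 319 − 3 − 1 = 315.
t* = t_{0.01, 315} = 2.338244.
Margin = t* × SE = 2.338244 × 8.1950 = 19.16191.
CI: 63.1250 ± 19.16191 → (43.963, 82.287).
With 98% confidence, each one-unit increase in gestational age is associated with a change of between 43.963 and 82.287 g in infant birth weight, holding the other predictors fixed.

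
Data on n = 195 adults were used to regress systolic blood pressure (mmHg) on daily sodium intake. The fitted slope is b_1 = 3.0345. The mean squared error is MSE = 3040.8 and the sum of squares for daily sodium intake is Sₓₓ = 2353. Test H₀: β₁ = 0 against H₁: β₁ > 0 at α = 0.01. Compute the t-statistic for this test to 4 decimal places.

SE(b_1) = √(MSE/Sₓₓ) = √(3040.8/2353) = 1.1368.
t = 3.0345 / 1.1368 = 2.6693.
df = n − 2 = 193.
One-sided p ≈ 0.0041, which is < 0.01, so reject H₀.
There is evidence that the true slope on daily sodium intake is positive.

t = 2.6693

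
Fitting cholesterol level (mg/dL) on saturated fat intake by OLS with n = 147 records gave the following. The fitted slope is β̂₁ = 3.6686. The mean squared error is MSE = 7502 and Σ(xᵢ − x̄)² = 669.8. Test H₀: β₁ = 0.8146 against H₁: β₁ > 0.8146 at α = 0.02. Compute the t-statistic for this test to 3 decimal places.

SE(β̂₁) = √(MSE/Sₓₓ) = √(7502/669.8) = 3.34669.
t = (3.6686 − 0.8146) / 3.34669 = 0.853.
df = n − 2 = 145.
One-sided p ≈ 0.1976, which is ≥ 0.02, so fail to reject H₀.
The data do not give significant evidence that the true slope on saturated fat intake exceeds 0.8146 mg/dL per unit.

t = 0.853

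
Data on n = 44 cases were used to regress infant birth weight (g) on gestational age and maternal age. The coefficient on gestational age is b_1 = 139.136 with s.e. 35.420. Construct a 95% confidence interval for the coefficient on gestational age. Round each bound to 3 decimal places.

(67.604, 210.668)

df = n − k − 1 = 44 − 2 − 1 = 41.
t* = t_{0.025, 41} = 2.019541.
Margin = t* × SE = 2.019541 × 35.420 = 71.53214.
CI: 139.136 ± 71.53214 → (67.604, 210.668).
With 95% confidence, each one-unit increase in gestational age is associated with a change of between 67.604 and 210.668 g in infant birth weight, holding the other predictors fixed.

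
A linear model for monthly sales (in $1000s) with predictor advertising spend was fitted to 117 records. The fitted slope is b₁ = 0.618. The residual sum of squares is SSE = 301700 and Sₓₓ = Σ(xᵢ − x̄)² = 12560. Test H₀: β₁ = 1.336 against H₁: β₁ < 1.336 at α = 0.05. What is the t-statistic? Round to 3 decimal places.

MSE = SSE/(n − 2) = 301700/115 = 2623.48.
SE(b₁) = √(MSE/Sₓₓ) = √(2623.48/12560) = 0.457029.
t = (0.618 − 1.336) / 0.457029 = -1.571.
df = n − 2 = 115.
One-sided p ≈ 0.0595, which is ≥ 0.05, so fail to reject H₀.
The data do not give significant evidence that the true slope on advertising spend is below 1.336 $1000s per unit.

t = -1.571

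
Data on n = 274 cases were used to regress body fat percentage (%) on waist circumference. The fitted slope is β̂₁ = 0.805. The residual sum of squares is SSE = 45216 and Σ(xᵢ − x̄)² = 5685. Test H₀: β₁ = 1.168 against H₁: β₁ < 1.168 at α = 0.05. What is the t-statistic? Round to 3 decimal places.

MSE = SSE/(n − 2) = 45216/272 = 166.235.
SE(β̂₁) = √(MSE/Sₓₓ) = √(166.235/5685) = 0.171.
t = (0.805 − 1.168) / 0.171 = -2.123.
df = n − 2 = 272.
One-sided p ≈ 0.0173, which is < 0.05, so reject H₀.
There is evidence that the true slope on waist circumference is below 1.168 % per unit.

t = -2.123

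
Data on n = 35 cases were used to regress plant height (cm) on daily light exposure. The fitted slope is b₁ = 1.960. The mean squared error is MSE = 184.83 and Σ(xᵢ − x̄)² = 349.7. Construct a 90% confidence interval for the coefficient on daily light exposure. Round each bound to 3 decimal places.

(0.730, 3.190)

SE(b₁) = √(MSE/Sₓₓ) = √(184.83/349.7) = 0.727007.
df = n − 2 = 33.
t* = t_{0.05, 33} = 1.69236.
Margin = t* × SE = 1.69236 × 0.727007 = 1.23036.
CI: 1.960 ± 1.23036 → (0.730, 3.190).
With 90% confidence, each one-unit increase in daily light exposure is associated with a change of between 0.730 and 3.190 cm in plant height.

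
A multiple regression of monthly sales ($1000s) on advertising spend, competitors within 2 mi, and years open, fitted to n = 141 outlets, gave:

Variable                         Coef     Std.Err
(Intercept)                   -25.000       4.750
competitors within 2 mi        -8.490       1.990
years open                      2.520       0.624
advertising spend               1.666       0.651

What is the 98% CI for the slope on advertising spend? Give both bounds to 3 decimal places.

(0.134, 3.198)

Read off: b = 1.666, SE = 0.651 for advertising spend.
df = n − k − 1 = 141 − 3 − 1 = 137.
t* = t_{0.01, 137} = 2.353875.
Margin = t* × SE = 2.353875 × 0.651 = 1.53237.
CI: 1.666 ± 1.53237 → (0.134, 3.198).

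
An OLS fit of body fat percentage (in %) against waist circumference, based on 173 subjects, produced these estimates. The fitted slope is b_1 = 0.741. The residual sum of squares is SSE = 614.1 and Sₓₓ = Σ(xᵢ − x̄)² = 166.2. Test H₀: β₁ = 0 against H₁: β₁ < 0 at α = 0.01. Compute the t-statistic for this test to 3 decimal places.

t = 5.041

MSE = SSE/(n − 2) = 614.1/171 = 3.59123.
SE(b_1) = √(MSE/Sₓₓ) = √(3.59123/166.2) = 0.146996.
t = 0.741 / 0.146996 = 5.041.
df = n − 2 = 171.
One-sided p ≈ 1.0000, which is ≥ 0.01, so fail to reject H₀.
The data do not give significant evidence that the true slope on waist circumference is negative.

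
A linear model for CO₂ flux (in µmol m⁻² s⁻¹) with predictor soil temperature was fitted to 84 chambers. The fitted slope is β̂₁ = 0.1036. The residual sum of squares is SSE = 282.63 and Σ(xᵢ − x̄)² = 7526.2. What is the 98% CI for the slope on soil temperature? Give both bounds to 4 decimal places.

(0.0528, 0.1544)

MSE = SSE/(n − 2) = 282.63/82 = 3.44671.
SE(β̂₁) = √(MSE/Sₓₓ) = √(3.44671/7526.2) = 0.0214.
df = n − 2 = 82.
t* = t_{0.01, 82} = 2.372687.
Margin = t* × SE = 2.372687 × 0.0214 = 0.050776.
CI: 0.1036 ± 0.050776 → (0.0528, 0.1544).
With 98% confidence, each one-unit increase in soil temperature is associated with a change of between 0.0528 and 0.1544 µmol m⁻² s⁻¹ in CO₂ flux.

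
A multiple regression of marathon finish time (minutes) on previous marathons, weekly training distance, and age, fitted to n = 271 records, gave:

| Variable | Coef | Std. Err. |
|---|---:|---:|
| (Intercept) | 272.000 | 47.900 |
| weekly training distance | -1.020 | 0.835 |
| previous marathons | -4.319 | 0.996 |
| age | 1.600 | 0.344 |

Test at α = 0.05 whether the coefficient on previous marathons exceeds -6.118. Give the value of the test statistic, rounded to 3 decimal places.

Read off: b = -4.319, SE = 0.996 for previous marathons.
H₀: β₁ = -6.118 vs H₁: β₁ > -6.118.
t = (-4.319 − (-6.118)) / 0.996 = 1.806.
df = n − k − 1 = 271 − 3 − 1 = 267.
One-sided p ≈ 0.0360, which is < 0.05, so reject H₀.
There is evidence that the true slope on previous marathons exceeds -6.118 minutes per unit, holding the other predictors fixed.

t = 1.806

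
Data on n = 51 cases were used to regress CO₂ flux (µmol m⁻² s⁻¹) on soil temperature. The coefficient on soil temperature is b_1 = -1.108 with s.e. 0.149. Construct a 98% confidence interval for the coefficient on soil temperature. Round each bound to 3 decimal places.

df = n − 2 = 51 − 2 = 49.
t* = t_{0.01, 49} = 2.404892.
Margin = t* × SE = 2.404892 × 0.149 = 0.35833.
CI: -1.108 ± 0.35833 → (-1.466, -0.750).
With 98% confidence, each one-unit increase in soil temperature is associated with a change of between -1.466 and -0.750 µmol m⁻² s⁻¹ in CO₂ flux.

(-1.466, -0.750)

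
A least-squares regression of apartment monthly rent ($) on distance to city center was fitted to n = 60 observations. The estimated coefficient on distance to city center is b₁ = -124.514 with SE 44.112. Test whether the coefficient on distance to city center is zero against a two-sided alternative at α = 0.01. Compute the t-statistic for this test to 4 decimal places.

t = -2.8227

H₀: β₁ = 0 vs H₁: β₁ ≠ 0.
t = (b₁ − β₁⁰)/SE = -124.514 / 44.112 = -2.8227.
df = n − 2 = 60 − 2 = 58.
Two-sided p ≈ 0.0065, which is < 0.01, so reject H₀.
There is evidence that distance to city center is associated with apartment monthly rent.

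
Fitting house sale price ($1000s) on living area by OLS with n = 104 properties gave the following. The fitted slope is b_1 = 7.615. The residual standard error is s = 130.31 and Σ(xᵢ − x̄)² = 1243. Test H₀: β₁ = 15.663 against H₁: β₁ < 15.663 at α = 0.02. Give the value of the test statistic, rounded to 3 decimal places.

SE(b_1) = s/√Sₓₓ = 130.31/√1243 = 3.69609.
t = (7.615 − 15.663) / 3.69609 = -2.177.
df = n − 2 = 102.
One-sided p ≈ 0.0159, which is < 0.02, so reject H₀.
There is evidence that the true slope on living area is below 15.663 $1000s per unit.

t = -2.177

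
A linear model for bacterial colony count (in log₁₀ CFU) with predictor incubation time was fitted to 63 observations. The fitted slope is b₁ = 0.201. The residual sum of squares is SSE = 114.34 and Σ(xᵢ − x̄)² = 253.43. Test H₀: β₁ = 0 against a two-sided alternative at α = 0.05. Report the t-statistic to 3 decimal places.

t = 2.337

MSE = SSE/(n − 2) = 114.34/61 = 1.87443.
SE(b₁) = √(MSE/Sₓₓ) = √(1.87443/253.43) = 0.0860013.
t = 0.201 / 0.0860013 = 2.337.
df = n − 2 = 61.
Two-sided p ≈ 0.0227, which is < 0.05, so reject H₀.
There is evidence that incubation time is associated with bacterial colony count.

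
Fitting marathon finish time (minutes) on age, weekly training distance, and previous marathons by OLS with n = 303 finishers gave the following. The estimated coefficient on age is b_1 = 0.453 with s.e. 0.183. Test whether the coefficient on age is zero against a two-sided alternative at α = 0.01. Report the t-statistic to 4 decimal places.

t = 2.4754

H₀: β₁ = 0 vs H₁: β₁ ≠ 0.
t = (b_1 − β₁⁰)/SE = 0.453 / 0.183 = 2.4754.
df = n − k − 1 = 303 − 3 − 1 = 299.
Two-sided p ≈ 0.0139, which is ≥ 0.01, so fail to reject H₀.
The data do not give significant evidence of an association between age and marathon finish time, after adjusting for the other predictors.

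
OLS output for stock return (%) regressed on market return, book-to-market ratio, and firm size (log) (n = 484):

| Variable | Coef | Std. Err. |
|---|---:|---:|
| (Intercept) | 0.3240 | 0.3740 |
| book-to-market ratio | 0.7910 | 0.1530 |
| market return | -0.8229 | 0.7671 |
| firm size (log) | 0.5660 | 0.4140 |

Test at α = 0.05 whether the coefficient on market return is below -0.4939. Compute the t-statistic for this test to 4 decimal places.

t = -0.4289

Read off: b = -0.8229, SE = 0.7671 for market return.
H₀: β₁ = -0.4939 vs H₁: β₁ < -0.4939.
t = (-0.8229 − (-0.4939)) / 0.7671 = -0.4289.
df = n − k − 1 = 484 − 3 − 1 = 480.
One-sided p ≈ 0.3341, which is ≥ 0.05, so fail to reject H₀.
The data do not give significant evidence that the true slope on market return is below -0.4939 % per unit, holding the other predictors fixed.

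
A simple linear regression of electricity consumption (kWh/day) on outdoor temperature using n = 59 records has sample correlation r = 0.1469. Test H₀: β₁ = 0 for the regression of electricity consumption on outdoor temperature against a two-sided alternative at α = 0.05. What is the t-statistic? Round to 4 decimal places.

t = 1.1212

t = r·√(n − 2)/√(1 − r²) = 0.1469·√57/√0.97842 = 1.1212.
df = n − 2 = 57.
Two-sided p ≈ 0.2669, which is ≥ 0.05, so fail to reject H₀.
The data do not give significant evidence of a linear association between outdoor temperature and electricity consumption.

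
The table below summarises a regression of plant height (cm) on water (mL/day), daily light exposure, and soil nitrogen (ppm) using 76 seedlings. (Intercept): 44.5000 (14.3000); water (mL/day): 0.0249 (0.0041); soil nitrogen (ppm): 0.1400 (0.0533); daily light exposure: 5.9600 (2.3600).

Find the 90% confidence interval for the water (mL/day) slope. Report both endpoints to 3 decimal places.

Read off: b = 0.0249, SE = 0.0041 for water (mL/day).
df = n − k − 1 = 76 − 3 − 1 = 72.
t* = t_{0.05, 72} = 1.666294.
Margin = t* × SE = 1.666294 × 0.0041 = 0.00683.
CI: 0.0249 ± 0.00683 → (0.018, 0.032).

(0.018, 0.032)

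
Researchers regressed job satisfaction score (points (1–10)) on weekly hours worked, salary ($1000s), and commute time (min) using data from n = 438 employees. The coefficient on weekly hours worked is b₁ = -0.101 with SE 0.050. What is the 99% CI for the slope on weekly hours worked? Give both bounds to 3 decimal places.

df = n − k − 1 = 438 − 3 − 1 = 434.
t* = t_{0.005, 434} = 2.587205.
Margin = t* × SE = 2.587205 × 0.050 = 0.12936.
CI: -0.101 ± 0.12936 → (-0.230, 0.028).
With 99% confidence, each one-unit increase in weekly hours worked is associated with a change of between -0.230 and 0.028 points (1–10) in job satisfaction score, holding the other predictors fixed.

(-0.230, 0.028)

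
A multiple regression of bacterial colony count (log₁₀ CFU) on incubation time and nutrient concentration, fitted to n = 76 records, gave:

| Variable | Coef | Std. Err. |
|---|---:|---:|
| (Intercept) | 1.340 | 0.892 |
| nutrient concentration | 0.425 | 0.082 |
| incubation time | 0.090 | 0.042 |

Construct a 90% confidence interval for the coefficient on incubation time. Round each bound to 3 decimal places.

(0.020, 0.160)

Read off: b = 0.090, SE = 0.042 for incubation time.
df = n − k − 1 = 76 − 2 − 1 = 73.
t* = t_{0.05, 73} = 1.665996.
Margin = t* × SE = 1.665996 × 0.042 = 0.06997.
CI: 0.090 ± 0.06997 → (0.020, 0.160).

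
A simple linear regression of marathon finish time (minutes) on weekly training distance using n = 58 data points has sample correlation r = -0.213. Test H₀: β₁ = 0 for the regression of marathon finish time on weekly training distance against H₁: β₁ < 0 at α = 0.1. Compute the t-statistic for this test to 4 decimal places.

t = -1.6314

t = r·√(n − 2)/√(1 − r²) = -0.213·√56/√0.954631 = -1.6314.
df = n − 2 = 56.
One-sided p ≈ 0.0542, which is < 0.1, so reject H₀.
There is evidence of a linear association between weekly training distance and marathon finish time.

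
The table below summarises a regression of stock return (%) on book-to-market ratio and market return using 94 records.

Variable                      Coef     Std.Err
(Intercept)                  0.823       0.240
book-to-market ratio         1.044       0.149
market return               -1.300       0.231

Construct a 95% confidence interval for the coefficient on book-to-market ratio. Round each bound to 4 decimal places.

Read off: b = 1.044, SE = 0.149 for book-to-market ratio.
df = n − k − 1 = 94 − 2 − 1 = 91.
t* = t_{0.025, 91} = 1.986377.
Margin = t* × SE = 1.986377 × 0.149 = 0.295970.
CI: 1.044 ± 0.295970 → (0.7480, 1.3400).

(0.7480, 1.3400)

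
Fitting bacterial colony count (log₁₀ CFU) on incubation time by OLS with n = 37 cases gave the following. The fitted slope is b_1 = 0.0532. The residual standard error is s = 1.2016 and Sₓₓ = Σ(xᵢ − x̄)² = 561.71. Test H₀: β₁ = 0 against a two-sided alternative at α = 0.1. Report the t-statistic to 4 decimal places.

SE(b_1) = s/√Sₓₓ = 1.2016/√561.71 = 0.0506995.
t = 0.0532 / 0.0506995 = 1.0493.
df = n − 2 = 35.
Two-sided p ≈ 0.3012, which is ≥ 0.1, so fail to reject H₀.
The data do not give significant evidence of an association between incubation time and bacterial colony count.

t = 1.0493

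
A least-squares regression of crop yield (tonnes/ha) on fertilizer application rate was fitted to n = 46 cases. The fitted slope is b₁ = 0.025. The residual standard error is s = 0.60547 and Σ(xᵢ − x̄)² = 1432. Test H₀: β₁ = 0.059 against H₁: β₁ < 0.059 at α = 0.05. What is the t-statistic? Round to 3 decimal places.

t = -2.125

SE(b₁) = s/√Sₓₓ = 0.60547/√1432 = 0.016.
t = (0.025 − 0.059) / 0.016 = -2.125.
df = n − 2 = 44.
One-sided p ≈ 0.0196, which is < 0.05, so reject H₀.
There is evidence that the true slope on fertilizer application rate is below 0.059 tonnes/ha per unit.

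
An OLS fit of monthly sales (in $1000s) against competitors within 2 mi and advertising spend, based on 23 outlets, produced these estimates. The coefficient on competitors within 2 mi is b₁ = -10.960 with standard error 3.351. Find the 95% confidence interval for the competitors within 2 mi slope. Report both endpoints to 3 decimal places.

df = n − k − 1 = 23 − 2 − 1 = 20.
t* = t_{0.025, 20} = 2.085963.
Margin = t* × SE = 2.085963 × 3.351 = 6.99006.
CI: -10.960 ± 6.99006 → (-17.950, -3.970).
With 95% confidence, each one-unit increase in competitors within 2 mi is associated with a change of between -17.950 and -3.970 $1000s in monthly sales, holding the other predictors fixed.

(-17.950, -3.970)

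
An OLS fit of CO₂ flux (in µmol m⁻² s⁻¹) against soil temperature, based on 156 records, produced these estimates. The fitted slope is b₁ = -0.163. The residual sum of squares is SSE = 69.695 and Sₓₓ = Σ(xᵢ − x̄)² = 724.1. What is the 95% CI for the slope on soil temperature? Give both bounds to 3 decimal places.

MSE = SSE/(n − 2) = 69.695/154 = 0.452565.
SE(b₁) = √(MSE/Sₓₓ) = √(0.452565/724.1) = 0.0250001.
df = n − 2 = 154.
t* = t_{0.025, 154} = 1.975488.
Margin = t* × SE = 1.975488 × 0.0250001 = 0.04939.
CI: -0.163 ± 0.04939 → (-0.212, -0.114).
With 95% confidence, each one-unit increase in soil temperature is associated with a change of between -0.212 and -0.114 µmol m⁻² s⁻¹ in CO₂ flux.

(-0.212, -0.114)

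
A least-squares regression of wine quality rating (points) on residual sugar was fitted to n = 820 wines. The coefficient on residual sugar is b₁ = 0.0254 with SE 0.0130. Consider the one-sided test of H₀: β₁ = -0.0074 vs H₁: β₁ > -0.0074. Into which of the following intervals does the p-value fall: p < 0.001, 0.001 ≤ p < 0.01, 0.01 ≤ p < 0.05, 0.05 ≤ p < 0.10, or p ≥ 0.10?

t = (0.0254 − (-0.0074)) / 0.0130 = 2.523.
df = n − 2 = 820 − 2 = 818.
One-sided p = P(T_{818} > t) ≈ 0.0059.
So 0.001 ≤ p < 0.01.

0.001 ≤ p < 0.01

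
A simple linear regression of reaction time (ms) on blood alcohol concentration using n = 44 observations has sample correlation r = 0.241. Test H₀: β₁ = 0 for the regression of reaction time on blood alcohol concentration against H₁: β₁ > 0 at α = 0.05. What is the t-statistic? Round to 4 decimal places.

t = 1.6093

t = r·√(n − 2)/√(1 − r²) = 0.241·√42/√0.941919 = 1.6093.
df = n − 2 = 42.
One-sided p ≈ 0.0575, which is ≥ 0.05, so fail to reject H₀.
The data do not give significant evidence of a linear association between blood alcohol concentration and reaction time.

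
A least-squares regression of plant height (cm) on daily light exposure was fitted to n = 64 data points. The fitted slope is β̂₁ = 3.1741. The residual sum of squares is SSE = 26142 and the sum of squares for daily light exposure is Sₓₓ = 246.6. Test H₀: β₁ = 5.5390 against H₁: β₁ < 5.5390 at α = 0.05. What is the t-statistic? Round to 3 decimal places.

t = -1.809

MSE = SSE/(n − 2) = 26142/62 = 421.645.
SE(β̂₁) = √(MSE/Sₓₓ) = √(421.645/246.6) = 1.30761.
t = (3.1741 − 5.5390) / 1.30761 = -1.809.
df = n − 2 = 62.
One-sided p ≈ 0.0377, which is < 0.05, so reject H₀.
There is evidence that the true slope on daily light exposure is below 5.5390 cm per unit.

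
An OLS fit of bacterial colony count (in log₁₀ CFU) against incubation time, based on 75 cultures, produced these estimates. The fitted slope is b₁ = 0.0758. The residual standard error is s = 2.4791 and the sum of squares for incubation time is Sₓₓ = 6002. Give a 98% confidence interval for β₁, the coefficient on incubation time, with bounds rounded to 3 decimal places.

SE(b₁) = s/√Sₓₓ = 2.4791/√6002 = 0.0319997.
df = n − 2 = 73.
t* = t_{0.01, 73} = 2.378522.
Margin = t* × SE = 2.378522 × 0.0319997 = 0.07611.
CI: 0.0758 ± 0.07611 → (0.000, 0.152).
With 98% confidence, each one-unit increase in incubation time is associated with a change of between 0.000 and 0.152 log₁₀ CFU in bacterial colony count.

(0.000, 0.152)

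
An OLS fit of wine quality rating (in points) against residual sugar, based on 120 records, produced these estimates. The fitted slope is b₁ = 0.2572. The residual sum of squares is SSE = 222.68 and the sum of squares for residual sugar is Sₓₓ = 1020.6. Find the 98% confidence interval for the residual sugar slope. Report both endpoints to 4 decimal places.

MSE = SSE/(n − 2) = 222.68/118 = 1.88712.
SE(b₁) = √(MSE/Sₓₓ) = √(1.88712/1020.6) = 0.0430003.
df = n − 2 = 118.
t* = t_{0.01, 118} = 2.358365.
Margin = t* × SE = 2.358365 × 0.0430003 = 0.101410.
CI: 0.2572 ± 0.101410 → (0.1558, 0.3586).
With 98% confidence, each one-unit increase in residual sugar is associated with a change of between 0.1558 and 0.3586 points in wine quality rating.

(0.1558, 0.3586)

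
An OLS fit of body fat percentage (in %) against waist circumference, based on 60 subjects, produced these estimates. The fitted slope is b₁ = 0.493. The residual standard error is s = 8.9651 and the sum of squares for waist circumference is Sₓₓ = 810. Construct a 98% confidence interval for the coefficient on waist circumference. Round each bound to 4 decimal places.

SE(b₁) = s/√Sₓₓ = 8.9651/√810 = 0.315002.
df = n − 2 = 58.
t* = t_{0.01, 58} = 2.392377.
Margin = t* × SE = 2.392377 × 0.315002 = 0.753603.
CI: 0.493 ± 0.753603 → (-0.2606, 1.2466).
With 98% confidence, each one-unit increase in waist circumference is associated with a change of between -0.2606 and 1.2466 % in body fat percentage.

(-0.2606, 1.2466)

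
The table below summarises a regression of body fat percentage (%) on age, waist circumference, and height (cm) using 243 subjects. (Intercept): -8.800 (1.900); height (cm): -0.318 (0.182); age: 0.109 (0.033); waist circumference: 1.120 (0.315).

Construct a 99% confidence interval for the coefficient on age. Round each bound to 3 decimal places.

(0.023, 0.195)

Read off: b = 0.109, SE = 0.033 for age.
df = n − k − 1 = 243 − 3 − 1 = 239.
t* = t_{0.005, 239} = 2.596556.
Margin = t* × SE = 2.596556 × 0.033 = 0.08569.
CI: 0.109 ± 0.08569 → (0.023, 0.195).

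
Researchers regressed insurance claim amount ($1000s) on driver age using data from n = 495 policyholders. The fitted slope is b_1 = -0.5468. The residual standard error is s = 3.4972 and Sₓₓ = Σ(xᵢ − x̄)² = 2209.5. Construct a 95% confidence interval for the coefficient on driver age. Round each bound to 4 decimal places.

(-0.6930, -0.4006)

SE(b_1) = s/√Sₓₓ = 3.4972/√2209.5 = 0.0744001.
df = n − 2 = 493.
t* = t_{0.025, 493} = 1.964788.
Margin = t* × SE = 1.964788 × 0.0744001 = 0.146180.
CI: -0.5468 ± 0.146180 → (-0.6930, -0.4006).
With 95% confidence, each one-unit increase in driver age is associated with a change of between -0.6930 and -0.4006 $1000s in insurance claim amount.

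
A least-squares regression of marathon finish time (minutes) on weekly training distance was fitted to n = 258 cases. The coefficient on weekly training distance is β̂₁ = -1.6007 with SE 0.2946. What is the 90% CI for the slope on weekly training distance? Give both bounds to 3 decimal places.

(-2.087, -1.114)

df = n − 2 = 258 − 2 = 256.
t* = t_{0.05, 256} = 1.650828.
Margin = t* × SE = 1.650828 × 0.2946 = 0.48633.
CI: -1.6007 ± 0.48633 → (-2.087, -1.114).
With 90% confidence, each one-unit increase in weekly training distance is associated with a change of between -2.087 and -1.114 minutes in marathon finish time.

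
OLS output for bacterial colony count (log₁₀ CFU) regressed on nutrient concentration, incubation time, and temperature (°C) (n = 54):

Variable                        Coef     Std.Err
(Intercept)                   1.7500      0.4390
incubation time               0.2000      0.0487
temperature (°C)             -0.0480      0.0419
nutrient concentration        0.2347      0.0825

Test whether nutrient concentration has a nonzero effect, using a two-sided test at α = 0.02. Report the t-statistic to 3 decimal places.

Read off: b = 0.2347, SE = 0.0825 for nutrient concentration.
H₀: β₁ = 0 vs H₁: β₁ ≠ 0.
t = 0.2347 / 0.0825 = 2.845.
df = n − k − 1 = 54 − 3 − 1 = 50.
Two-sided p ≈ 0.0064, which is < 0.02, so reject H₀.
There is evidence that nutrient concentration is associated with bacterial colony count, holding the other predictors fixed.

t = 2.845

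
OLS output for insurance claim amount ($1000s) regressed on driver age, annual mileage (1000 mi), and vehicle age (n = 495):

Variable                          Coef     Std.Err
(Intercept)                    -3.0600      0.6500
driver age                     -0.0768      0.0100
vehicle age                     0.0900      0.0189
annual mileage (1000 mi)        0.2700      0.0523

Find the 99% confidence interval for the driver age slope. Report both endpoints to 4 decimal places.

(-0.1027, -0.0509)

Read off: b = -0.0768, SE = 0.0100 for driver age.
df = n − k − 1 = 495 − 3 − 1 = 491.
t* = t_{0.005, 491} = 2.585879.
Margin = t* × SE = 2.585879 × 0.0100 = 0.025859.
CI: -0.0768 ± 0.025859 → (-0.1027, -0.0509).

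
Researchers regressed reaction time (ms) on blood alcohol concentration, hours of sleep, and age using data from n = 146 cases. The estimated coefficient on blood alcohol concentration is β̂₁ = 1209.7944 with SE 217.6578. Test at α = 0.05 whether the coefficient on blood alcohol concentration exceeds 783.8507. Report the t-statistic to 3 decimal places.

t = 1.957

H₀: β₁ = 783.8507 vs H₁: β₁ > 783.8507.
t = (β̂₁ − β₁⁰)/SE = (1209.7944 − 783.8507) / 217.6578 = 1.957.
df = n − k − 1 = 146 − 3 − 1 = 142.
One-sided p ≈ 0.0262, which is < 0.05, so reject H₀.
There is evidence that the true slope on blood alcohol concentration exceeds 783.8507 ms per unit, holding the other predictors fixed.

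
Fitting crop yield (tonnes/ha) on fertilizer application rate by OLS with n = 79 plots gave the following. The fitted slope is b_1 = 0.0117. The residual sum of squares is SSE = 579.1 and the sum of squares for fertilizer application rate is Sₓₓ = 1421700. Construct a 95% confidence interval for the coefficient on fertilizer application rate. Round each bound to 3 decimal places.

MSE = SSE/(n − 2) = 579.1/77 = 7.52078.
SE(b_1) = √(MSE/Sₓₓ) = √(7.52078/1421700) = 0.0023.
df = n − 2 = 77.
t* = t_{0.025, 77} = 1.991254.
Margin = t* × SE = 1.991254 × 0.0023 = 0.00458.
CI: 0.0117 ± 0.00458 → (0.007, 0.016).
With 95% confidence, each one-unit increase in fertilizer application rate is associated with a change of between 0.007 and 0.016 tonnes/ha in crop yield.

(0.007, 0.016)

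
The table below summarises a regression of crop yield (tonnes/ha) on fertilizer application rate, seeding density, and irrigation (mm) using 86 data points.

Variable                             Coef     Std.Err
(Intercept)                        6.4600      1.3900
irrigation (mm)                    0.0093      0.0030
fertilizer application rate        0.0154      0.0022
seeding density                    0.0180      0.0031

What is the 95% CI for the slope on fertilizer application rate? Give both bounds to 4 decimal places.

Read off: b = 0.0154, SE = 0.0022 for fertilizer application rate.
df = n − k − 1 = 86 − 3 − 1 = 82.
t* = t_{0.025, 82} = 1.989319.
Margin = t* × SE = 1.989319 × 0.0022 = 0.004377.
CI: 0.0154 ± 0.004377 → (0.0110, 0.0198).

(0.0110, 0.0198)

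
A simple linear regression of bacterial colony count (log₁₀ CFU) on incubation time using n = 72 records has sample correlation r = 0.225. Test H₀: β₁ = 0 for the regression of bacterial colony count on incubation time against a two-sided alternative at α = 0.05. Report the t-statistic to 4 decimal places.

t = r·√(n − 2)/√(1 − r²) = 0.225·√70/√0.949375 = 1.9320.
df = n − 2 = 70.
Two-sided p ≈ 0.0574, which is ≥ 0.05, so fail to reject H₀.
The data do not give significant evidence of a linear association between incubation time and bacterial colony count.

t = 1.9320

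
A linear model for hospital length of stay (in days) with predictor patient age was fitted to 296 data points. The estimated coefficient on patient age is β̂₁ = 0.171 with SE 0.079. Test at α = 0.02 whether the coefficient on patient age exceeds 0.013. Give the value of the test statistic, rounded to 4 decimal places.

t = 2.0000

H₀: β₁ = 0.013 vs H₁: β₁ > 0.013.
t = (β̂₁ − β₁⁰)/SE = (0.171 − 0.013) / 0.079 = 2.0000.
df = n − 2 = 296 − 2 = 294.
One-sided p ≈ 0.0232, which is ≥ 0.02, so fail to reject H₀.
The data do not give significant evidence that the true slope on patient age exceeds 0.013 days per unit.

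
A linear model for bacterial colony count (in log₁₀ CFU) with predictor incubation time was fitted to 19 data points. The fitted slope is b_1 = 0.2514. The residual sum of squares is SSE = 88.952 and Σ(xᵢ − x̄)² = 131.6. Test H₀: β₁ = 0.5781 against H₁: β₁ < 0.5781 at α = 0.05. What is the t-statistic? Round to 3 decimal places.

t = -1.638

MSE = SSE/(n − 2) = 88.952/17 = 5.23247.
SE(b_1) = √(MSE/Sₓₓ) = √(5.23247/131.6) = 0.1994.
t = (0.2514 − 0.5781) / 0.1994 = -1.638.
df = n − 2 = 17.
One-sided p ≈ 0.0599, which is ≥ 0.05, so fail to reject H₀.
The data do not give significant evidence that the true slope on incubation time is below 0.5781 log₁₀ CFU per unit.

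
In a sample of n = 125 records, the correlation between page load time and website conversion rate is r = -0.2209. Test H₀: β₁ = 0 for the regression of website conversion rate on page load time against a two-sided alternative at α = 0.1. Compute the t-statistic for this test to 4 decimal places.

t = r·√(n − 2)/√(1 − r²) = -0.2209·√123/√0.951203 = -2.5120.
df = n − 2 = 123.
Two-sided p ≈ 0.0133, which is < 0.1, so reject H₀.
There is evidence of a linear association between page load time and website conversion rate.

t = -2.5120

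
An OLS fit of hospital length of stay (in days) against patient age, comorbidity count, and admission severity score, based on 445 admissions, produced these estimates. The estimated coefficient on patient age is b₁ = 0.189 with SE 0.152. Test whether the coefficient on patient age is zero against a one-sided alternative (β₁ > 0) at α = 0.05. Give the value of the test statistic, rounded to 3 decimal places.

H₀: β₁ = 0 vs H₁: β₁ > 0.
t = (b₁ − β₁⁰)/SE = 0.189 / 0.152 = 1.243.
df = n − k − 1 = 445 − 3 − 1 = 441.
One-sided p ≈ 0.1072, which is ≥ 0.05, so fail to reject H₀.
The data do not give significant evidence that the true slope on patient age is positive, holding the other predictors fixed.

t = 1.243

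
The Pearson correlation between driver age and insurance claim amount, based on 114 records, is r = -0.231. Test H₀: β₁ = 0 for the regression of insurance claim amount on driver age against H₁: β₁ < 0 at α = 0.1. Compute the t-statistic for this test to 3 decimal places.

t = r·√(n − 2)/√(1 − r²) = -0.231·√112/√0.946639 = -2.513.
df = n − 2 = 112.
One-sided p ≈ 0.0067, which is < 0.1, so reject H₀.
There is evidence of a linear association between driver age and insurance claim amount.

t = -2.513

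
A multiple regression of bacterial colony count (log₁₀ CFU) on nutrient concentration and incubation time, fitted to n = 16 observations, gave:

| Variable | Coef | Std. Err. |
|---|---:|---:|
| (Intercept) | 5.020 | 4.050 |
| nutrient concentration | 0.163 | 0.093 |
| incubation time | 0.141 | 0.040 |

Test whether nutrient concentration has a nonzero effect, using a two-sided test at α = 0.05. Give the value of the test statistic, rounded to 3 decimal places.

t = 1.753

Read off: b = 0.163, SE = 0.093 for nutrient concentration.
H₀: β₁ = 0 vs H₁: β₁ ≠ 0.
t = 0.163 / 0.093 = 1.753.
df = n − k − 1 = 16 − 2 − 1 = 13.
Two-sided p ≈ 0.1032, which is ≥ 0.05, so fail to reject H₀.
The data do not give significant evidence of an association between nutrient concentration and bacterial colony count, after adjusting for the other predictors.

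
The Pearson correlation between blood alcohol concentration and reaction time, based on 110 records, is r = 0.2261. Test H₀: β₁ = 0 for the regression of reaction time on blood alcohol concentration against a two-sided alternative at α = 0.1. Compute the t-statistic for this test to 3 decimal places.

t = 2.412

t = r·√(n − 2)/√(1 − r²) = 0.2261·√108/√0.948879 = 2.412.
df = n − 2 = 108.
Two-sided p ≈ 0.0175, which is < 0.1, so reject H₀.
There is evidence of a linear association between blood alcohol concentration and reaction time.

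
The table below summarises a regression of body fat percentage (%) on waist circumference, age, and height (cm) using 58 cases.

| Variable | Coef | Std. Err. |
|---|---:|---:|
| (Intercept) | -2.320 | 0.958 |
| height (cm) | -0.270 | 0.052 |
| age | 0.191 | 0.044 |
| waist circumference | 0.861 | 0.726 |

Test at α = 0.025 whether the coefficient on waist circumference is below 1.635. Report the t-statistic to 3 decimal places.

Read off: b = 0.861, SE = 0.726 for waist circumference.
H₀: β₁ = 1.635 vs H₁: β₁ < 1.635.
t = (0.861 − 1.635) / 0.726 = -1.066.
df = n − k − 1 = 58 − 3 − 1 = 54.
One-sided p ≈ 0.1456, which is ≥ 0.025, so fail to reject H₀.
The data do not give significant evidence that the true slope on waist circumference is below 1.635 % per unit, holding the other predictors fixed.

t = -1.066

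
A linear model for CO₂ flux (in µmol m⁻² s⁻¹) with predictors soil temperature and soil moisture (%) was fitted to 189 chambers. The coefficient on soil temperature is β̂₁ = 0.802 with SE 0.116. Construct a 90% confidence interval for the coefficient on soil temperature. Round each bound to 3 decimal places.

(0.610, 0.994)

df = n − k − 1 = 189 − 2 − 1 = 186.
t* = t_{0.05, 186} = 1.653087.
Margin = t* × SE = 1.653087 × 0.116 = 0.19176.
CI: 0.802 ± 0.19176 → (0.610, 0.994).
With 90% confidence, each one-unit increase in soil temperature is associated with a change of between 0.610 and 0.994 µmol m⁻² s⁻¹ in CO₂ flux, holding the other predictors fixed.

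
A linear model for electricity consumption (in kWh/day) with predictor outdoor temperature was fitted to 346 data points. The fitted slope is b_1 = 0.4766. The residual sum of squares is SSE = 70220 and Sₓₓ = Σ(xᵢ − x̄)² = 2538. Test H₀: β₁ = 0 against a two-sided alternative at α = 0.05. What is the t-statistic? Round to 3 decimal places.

t = 1.681

MSE = SSE/(n − 2) = 70220/344 = 204.128.
SE(b_1) = √(MSE/Sₓₓ) = √(204.128/2538) = 0.283599.
t = 0.4766 / 0.283599 = 1.681.
df = n − 2 = 344.
Two-sided p ≈ 0.0938, which is ≥ 0.05, so fail to reject H₀.
The data do not give significant evidence of an association between outdoor temperature and electricity consumption.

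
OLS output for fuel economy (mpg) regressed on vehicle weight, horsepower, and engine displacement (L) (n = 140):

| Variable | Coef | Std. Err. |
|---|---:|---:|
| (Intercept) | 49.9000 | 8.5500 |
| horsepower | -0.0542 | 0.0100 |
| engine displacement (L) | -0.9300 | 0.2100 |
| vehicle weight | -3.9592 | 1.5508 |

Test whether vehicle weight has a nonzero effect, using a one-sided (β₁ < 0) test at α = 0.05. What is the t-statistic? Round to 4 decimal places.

t = -2.5530

Read off: b = -3.9592, SE = 1.5508 for vehicle weight.
H₀: β₁ = 0 vs H₁: β₁ < 0.
t = -3.9592 / 1.5508 = -2.5530.
df = n − k − 1 = 140 − 3 − 1 = 136.
One-sided p ≈ 0.0059, which is < 0.05, so reject H₀.
There is evidence that the true slope on vehicle weight is negative, holding the other predictors fixed.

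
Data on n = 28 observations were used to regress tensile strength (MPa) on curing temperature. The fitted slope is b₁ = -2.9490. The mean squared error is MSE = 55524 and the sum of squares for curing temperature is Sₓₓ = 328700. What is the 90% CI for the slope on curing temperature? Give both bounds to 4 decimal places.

(-3.6500, -2.2480)

SE(b₁) = √(MSE/Sₓₓ) = √(55524/328700) = 0.410999.
df = n − 2 = 26.
t* = t_{0.05, 26} = 1.705618.
Margin = t* × SE = 1.705618 × 0.410999 = 0.701007.
CI: -2.9490 ± 0.701007 → (-3.6500, -2.2480).
With 90% confidence, each one-unit increase in curing temperature is associated with a change of between -3.6500 and -2.2480 MPa in tensile strength.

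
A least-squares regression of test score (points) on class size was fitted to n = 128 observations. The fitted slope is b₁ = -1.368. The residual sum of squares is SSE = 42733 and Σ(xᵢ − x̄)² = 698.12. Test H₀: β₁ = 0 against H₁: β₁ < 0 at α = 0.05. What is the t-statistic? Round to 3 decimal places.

t = -1.963

MSE = SSE/(n − 2) = 42733/126 = 339.151.
SE(b₁) = √(MSE/Sₓₓ) = √(339.151/698.12) = 0.696998.
t = -1.368 / 0.696998 = -1.963.
df = n − 2 = 126.
One-sided p ≈ 0.0259, which is < 0.05, so reject H₀.
There is evidence that the true slope on class size is negative.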